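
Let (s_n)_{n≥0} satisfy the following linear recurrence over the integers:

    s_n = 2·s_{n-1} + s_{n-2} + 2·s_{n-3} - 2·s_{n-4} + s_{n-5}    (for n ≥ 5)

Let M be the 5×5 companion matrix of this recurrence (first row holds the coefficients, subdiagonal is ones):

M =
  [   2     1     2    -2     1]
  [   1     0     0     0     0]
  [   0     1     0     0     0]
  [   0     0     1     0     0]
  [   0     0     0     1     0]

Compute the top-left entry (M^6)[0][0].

(M^6)[0][0] is the top entry after applying M 6 times to the unit state (1, 0, 0, 0, 0). Equivalently it is h_{10} for the auxiliary sequence (h_n) obeying the same recurrence with h_4 = 1 and h_i = 0 for 0 ≤ i < 4:
h_5 = 2·1 + 1·0 + 2·0 + -2·0 + 1·0 = 2
h_6 = 2·2 + 1·1 + 2·0 + -2·0 + 1·0 = 5
h_7 = 2·5 + 1·2 + 2·1 + -2·0 + 1·0 = 14
h_8 = 2·14 + 1·5 + 2·2 + -2·1 + 1·0 = 35
h_9 = 2·35 + 1·14 + 2·5 + -2·2 + 1·1 = 91
h_10 = 2·91 + 1·35 + 2·14 + -2·5 + 1·2 = 237

237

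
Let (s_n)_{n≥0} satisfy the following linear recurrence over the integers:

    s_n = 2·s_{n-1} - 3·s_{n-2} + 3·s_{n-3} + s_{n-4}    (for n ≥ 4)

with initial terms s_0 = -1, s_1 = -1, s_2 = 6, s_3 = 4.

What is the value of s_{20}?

s_4 = 2·4 + -3·6 + 3·-1 + 1·-1 = -14
s_5 = 2·-14 + -3·4 + 3·6 + 1·-1 = -23
s_6 = 2·-23 + -3·-14 + 3·4 + 1·6 = 14
s_7 = 2·14 + -3·-23 + 3·-14 + 1·4 = 59
s_8 = 2·59 + -3·14 + 3·-23 + 1·-14 = -7
s_9 = 2·-7 + -3·59 + 3·14 + 1·-23 = -172
s_10 = 2·-172 + -3·-7 + 3·59 + 1·14 = -132
s_11 = 2·-132 + -3·-172 + 3·-7 + 1·59 = 290
s_12 = 2·290 + -3·-132 + 3·-172 + 1·-7 = 453
s_13 = 2·453 + -3·290 + 3·-132 + 1·-172 = -532
s_14 = 2·-532 + -3·453 + 3·290 + 1·-132 = -1685
s_15 = 2·-1685 + -3·-532 + 3·453 + 1·290 = -125
s_16 = 2·-125 + -3·-1685 + 3·-532 + 1·453 = 3662
s_17 = 2·3662 + -3·-125 + 3·-1685 + 1·-532 = 2112
s_18 = 2·2112 + -3·3662 + 3·-125 + 1·-1685 = -8822
s_19 = 2·-8822 + -3·2112 + 3·3662 + 1·-125 = -13119
s_20 = 2·-13119 + -3·-8822 + 3·2112 + 1·3662 = 10226

10226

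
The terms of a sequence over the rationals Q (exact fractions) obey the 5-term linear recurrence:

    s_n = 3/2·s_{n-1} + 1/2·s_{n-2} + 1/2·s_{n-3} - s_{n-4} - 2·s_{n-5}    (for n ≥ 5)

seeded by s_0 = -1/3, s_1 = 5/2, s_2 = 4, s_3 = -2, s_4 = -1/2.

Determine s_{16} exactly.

-36268727/24576

s_5 = 3/2·-1/2 + 1/2·-2 + 1/2·4 + -1·5/2 + -2·-1/3 = -19/12
s_6 = 3/2·-19/12 + 1/2·-1/2 + 1/2·-2 + -1·4 + -2·5/2 = -101/8
s_7 = 3/2·-101/8 + 1/2·-19/12 + 1/2·-1/2 + -1·-2 + -2·4 = -1247/48
s_8 = 3/2·-1247/48 + 1/2·-101/8 + 1/2·-19/12 + -1·-1/2 + -2·-2 = -3991/96
s_9 = 3/2·-3991/96 + 1/2·-1247/48 + 1/2·-101/8 + -1·-19/12 + -2·-1/2 = -5061/64
s_10 = 3/2·-5061/64 + 1/2·-3991/96 + 1/2·-1247/48 + -1·-101/8 + -2·-19/12 = -17485/128
s_11 = 3/2·-17485/128 + 1/2·-5061/64 + 1/2·-3991/96 + -1·-1247/48 + -2·-101/8 = -164351/768
s_12 = 3/2·-164351/768 + 1/2·-17485/128 + 1/2·-5061/64 + -1·-3991/96 + -2·-1247/48 = -171677/512
s_13 = 3/2·-171677/512 + 1/2·-164351/768 + 1/2·-17485/128 + -1·-5061/64 + -2·-3991/96 = -528421/1024
s_14 = 3/2·-528421/1024 + 1/2·-171677/512 + 1/2·-164351/768 + -1·-17485/128 + -2·-5061/64 = -4632263/6144
s_15 = 3/2·-4632263/6144 + 1/2·-528421/1024 + 1/2·-171677/512 + -1·-164351/768 + -2·-17485/128 = -13140703/12288
s_16 = 3/2·-13140703/12288 + 1/2·-4632263/6144 + 1/2·-528421/1024 + -1·-171677/512 + -2·-164351/768 = -36268727/24576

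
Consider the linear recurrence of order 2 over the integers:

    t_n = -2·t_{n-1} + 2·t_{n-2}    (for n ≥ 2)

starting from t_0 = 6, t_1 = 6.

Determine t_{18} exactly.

t_2 = -2·6 + 2·6 = 0
t_3 = -2·0 + 2·6 = 12
t_4 = -2·12 + 2·0 = -24
t_5 = -2·-24 + 2·12 = 72
t_6 = -2·72 + 2·-24 = -192
t_7 = -2·-192 + 2·72 = 528
t_8 = -2·528 + 2·-192 = -1440
t_9 = -2·-1440 + 2·528 = 3936
t_10 = -2·3936 + 2·-1440 = -10752
t_11 = -2·-10752 + 2·3936 = 29376
t_12 = -2·29376 + 2·-10752 = -80256
t_13 = -2·-80256 + 2·29376 = 219264
t_14 = -2·219264 + 2·-80256 = -599040
t_15 = -2·-599040 + 2·219264 = 1636608
t_16 = -2·1636608 + 2·-599040 = -4471296
t_17 = -2·-4471296 + 2·1636608 = 12215808
t_18 = -2·12215808 + 2·-4471296 = -33374208

-33374208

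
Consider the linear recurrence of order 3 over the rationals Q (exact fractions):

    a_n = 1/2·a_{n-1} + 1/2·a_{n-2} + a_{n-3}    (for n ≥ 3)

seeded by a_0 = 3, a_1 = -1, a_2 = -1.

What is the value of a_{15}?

a_3 = 1/2·-1 + 1/2·-1 + 1·3 = 2
a_4 = 1/2·2 + 1/2·-1 + 1·-1 = -1/2
a_5 = 1/2·-1/2 + 1/2·2 + 1·-1 = -1/4
a_6 = 1/2·-1/4 + 1/2·-1/2 + 1·2 = 13/8
a_7 = 1/2·13/8 + 1/2·-1/4 + 1·-1/2 = 3/16
a_8 = 1/2·3/16 + 1/2·13/8 + 1·-1/4 = 21/32
a_9 = 1/2·21/32 + 1/2·3/16 + 1·13/8 = 131/64
a_10 = 1/2·131/64 + 1/2·21/32 + 1·3/16 = 197/128
a_11 = 1/2·197/128 + 1/2·131/64 + 1·21/32 = 627/256
a_12 = 1/2·627/256 + 1/2·197/128 + 1·131/64 = 2069/512
a_13 = 1/2·2069/512 + 1/2·627/256 + 1·197/128 = 4899/1024
a_14 = 1/2·4899/1024 + 1/2·2069/512 + 1·627/256 = 14053/2048
a_15 = 1/2·14053/2048 + 1/2·4899/1024 + 1·2069/512 = 40403/4096

40403/4096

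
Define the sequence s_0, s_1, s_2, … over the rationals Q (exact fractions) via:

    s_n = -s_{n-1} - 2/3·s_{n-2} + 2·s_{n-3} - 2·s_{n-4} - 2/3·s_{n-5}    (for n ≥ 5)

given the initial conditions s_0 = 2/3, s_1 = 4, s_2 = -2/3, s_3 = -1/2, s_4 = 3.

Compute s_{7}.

206/27

s_5 = -1·3 + -2/3·-1/2 + 2·-2/3 + -2·4 + -2/3·2/3 = -112/9
s_6 = -1·-112/9 + -2/3·3 + 2·-1/2 + -2·-2/3 + -2/3·4 = 73/9
s_7 = -1·73/9 + -2/3·-112/9 + 2·3 + -2·-1/2 + -2/3·-2/3 = 206/27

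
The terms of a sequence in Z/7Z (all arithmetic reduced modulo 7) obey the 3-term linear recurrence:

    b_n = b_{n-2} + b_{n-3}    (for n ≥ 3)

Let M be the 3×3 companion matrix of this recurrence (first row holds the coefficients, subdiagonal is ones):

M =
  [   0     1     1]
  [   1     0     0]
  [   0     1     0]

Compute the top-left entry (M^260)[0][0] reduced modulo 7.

2

(M^260)[0][0] is the top entry after applying M 260 times to the unit state (1, 0, 0). Equivalently it is h_{262} for the auxiliary sequence (h_n) obeying the same recurrence with h_2 = 1 and h_i = 0 for 0 ≤ i < 2:
h_3 = 0·1 + 1·0 + 1·0 = 0
h_4 = 0·0 + 1·1 + 1·0 = 1
h_5 = 0·1 + 1·0 + 1·1 = 1
h_6 = 0·1 + 1·1 + 1·0 = 1
h_7 = 0·1 + 1·1 + 1·1 = 2
h_8 = 0·2 + 1·1 + 1·1 = 2
h_9 = 0·2 + 1·2 + 1·1 = 3
h_10 = 0·3 + 1·2 + 1·2 = 4
h_11 = 0·4 + 1·3 + 1·2 = 5
h_12 = 0·5 + 1·4 + 1·3 = 0
h_13 = 0·0 + 1·5 + 1·4 = 2
h_14 = 0·2 + 1·0 + 1·5 = 5
h_15 = 0·5 + 1·2 + 1·0 = 2
h_16 = 0·2 + 1·5 + 1·2 = 0
h_17 = 0·0 + 1·2 + 1·5 = 0
h_18 = 0·0 + 1·0 + 1·2 = 2
h_19 = 0·2 + 1·0 + 1·0 = 0
h_20 = 0·0 + 1·2 + 1·0 = 2
h_21 = 0·2 + 1·0 + 1·2 = 2
h_22 = 0·2 + 1·2 + 1·0 = 2
h_23 = 0·2 + 1·2 + 1·2 = 4
h_24 = 0·4 + 1·2 + 1·2 = 4
h_25 = 0·4 + 1·4 + 1·2 = 6
h_26 = 0·6 + 1·4 + 1·4 = 1
h_27 = 0·1 + 1·6 + 1·4 = 3
h_28 = 0·3 + 1·1 + 1·6 = 0
h_29 = 0·0 + 1·3 + 1·1 = 4
h_30 = 0·4 + 1·0 + 1·3 = 3
h_31 = 0·3 + 1·4 + 1·0 = 4
h_32 = 0·4 + 1·3 + 1·4 = 0
h_33 = 0·0 + 1·4 + 1·3 = 0
h_34 = 0·0 + 1·0 + 1·4 = 4
h_35 = 0·4 + 1·0 + 1·0 = 0
h_36 = 0·0 + 1·4 + 1·0 = 4
h_37 = 0·4 + 1·0 + 1·4 = 4
h_38 = 0·4 + 1·4 + 1·0 = 4
h_39 = 0·4 + 1·4 + 1·4 = 1
h_40 = 0·1 + 1·4 + 1·4 = 1
h_41 = 0·1 + 1·1 + 1·4 = 5
h_42 = 0·5 + 1·1 + 1·1 = 2
h_43 = 0·2 + 1·5 + 1·1 = 6
h_44 = 0·6 + 1·2 + 1·5 = 0
h_45 = 0·0 + 1·6 + 1·2 = 1
h_46 = 0·1 + 1·0 + 1·6 = 6
h_47 = 0·6 + 1·1 + 1·0 = 1
h_48 = 0·1 + 1·6 + 1·1 = 0
h_49 = 0·0 + 1·1 + 1·6 = 0
h_50 = 0·0 + 1·0 + 1·1 = 1
(h_48, h_49, h_50) = (0, 0, 1) = (h_0, h_1, h_2), so the sequence has period 48.
262 ≡ 22 (mod 48), hence h_262 = h_22 = 2.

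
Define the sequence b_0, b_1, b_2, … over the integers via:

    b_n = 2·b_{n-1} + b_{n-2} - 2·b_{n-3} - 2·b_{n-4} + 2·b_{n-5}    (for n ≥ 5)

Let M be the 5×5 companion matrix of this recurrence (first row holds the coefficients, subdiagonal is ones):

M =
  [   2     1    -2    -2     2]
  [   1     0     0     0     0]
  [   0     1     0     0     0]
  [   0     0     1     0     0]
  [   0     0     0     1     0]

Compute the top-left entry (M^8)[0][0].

(M^8)[0][0] is the top entry after applying M 8 times to the unit state (1, 0, 0, 0, 0). Equivalently it is h_{12} for the auxiliary sequence (h_n) obeying the same recurrence with h_4 = 1 and h_i = 0 for 0 ≤ i < 4:
h_5 = 2·1 + 1·0 + -2·0 + -2·0 + 2·0 = 2
h_6 = 2·2 + 1·1 + -2·0 + -2·0 + 2·0 = 5
h_7 = 2·5 + 1·2 + -2·1 + -2·0 + 2·0 = 10
h_8 = 2·10 + 1·5 + -2·2 + -2·1 + 2·0 = 19
h_9 = 2·19 + 1·10 + -2·5 + -2·2 + 2·1 = 36
h_10 = 2·36 + 1·19 + -2·10 + -2·5 + 2·2 = 65
h_11 = 2·65 + 1·36 + -2·19 + -2·10 + 2·5 = 118
h_12 = 2·118 + 1·65 + -2·36 + -2·19 + 2·10 = 211

211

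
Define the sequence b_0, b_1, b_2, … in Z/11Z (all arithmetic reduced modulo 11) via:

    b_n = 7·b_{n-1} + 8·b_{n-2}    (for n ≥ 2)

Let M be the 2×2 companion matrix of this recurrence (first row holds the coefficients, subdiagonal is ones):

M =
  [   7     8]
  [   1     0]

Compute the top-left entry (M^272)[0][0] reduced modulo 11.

(M^272)[0][0] is the top entry after applying M 272 times to the unit state (1, 0). Equivalently it is h_{273} for the auxiliary sequence (h_n) obeying the same recurrence with h_1 = 1 and h_i = 0 for 0 ≤ i < 1:
h_2 = 7·1 + 8·0 = 7
h_3 = 7·7 + 8·1 = 2
h_4 = 7·2 + 8·7 = 4
h_5 = 7·4 + 8·2 = 0
h_6 = 7·0 + 8·4 = 10
h_7 = 7·10 + 8·0 = 4
h_8 = 7·4 + 8·10 = 9
h_9 = 7·9 + 8·4 = 7
h_10 = 7·7 + 8·9 = 0
h_11 = 7·0 + 8·7 = 1
(h_10, h_11) = (0, 1) = (h_0, h_1), so the sequence has period 10.
273 ≡ 3 (mod 10), hence h_273 = h_3 = 2.

2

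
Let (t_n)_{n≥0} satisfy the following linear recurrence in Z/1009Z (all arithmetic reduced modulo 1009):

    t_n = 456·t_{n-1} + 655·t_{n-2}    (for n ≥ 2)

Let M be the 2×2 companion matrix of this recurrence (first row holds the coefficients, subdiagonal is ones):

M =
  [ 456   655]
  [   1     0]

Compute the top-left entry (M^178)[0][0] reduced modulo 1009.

(M^178)[0][0] is the top entry after applying M 178 times to the unit state (1, 0). Equivalently it is h_{179} for the auxiliary sequence (h_n) obeying the same recurrence with h_1 = 1 and h_i = 0 for 0 ≤ i < 1:
h_2 = 456·1 + 655·0 = 456
h_3 = 456·456 + 655·1 = 737
h_4 = 456·737 + 655·456 = 91
h_5 = 456·91 + 655·737 = 560
h_6 = 456·560 + 655·91 = 157
h_7 = 456·157 + 655·560 = 486
Continuing the recurrence:
  h_8 = 562;  h_9 = 481;  h_10 = 208;  h_11 = 249;  h_12 = 561;  h_13 = 176
  h_14 = 724;  h_15 = 455;  h_16 = 625;  h_17 = 832;  h_18 = 738;  h_19 = 631
  h_20 = 250;  h_21 = 607;  h_22 = 618;  h_23 = 336;  h_24 = 29;  h_25 = 225
  h_26 = 515;  h_27 = 813;  h_28 = 744;  h_29 = 3;  h_30 = 332;  h_31 = 998
  h_32 = 554;  h_33 = 232;  h_34 = 486;  h_35 = 246;  h_36 = 672;  h_37 = 395
  h_38 = 754;  h_39 = 176;  h_40 = 5;  h_41 = 516;  h_42 = 447;  h_43 = 988
  h_44 = 689;  h_45 = 756;  h_46 = 939;  h_47 = 129;  h_48 = 866;  h_49 = 116
  h_50 = 600;  h_51 = 466;  h_52 = 96;  h_53 = 901;  h_54 = 515;  h_55 = 642
  h_56 = 461;  h_57 = 101;  h_58 = 915;  h_59 = 84;  h_60 = 950;  h_61 = 873
  h_62 = 239;  h_63 = 733;  h_64 = 419;  h_65 = 194;  h_66 = 678;  h_67 = 350
  h_68 = 308;  h_69 = 404;  h_70 = 526;  h_71 = 985;  h_72 = 616;  h_73 = 818
  h_74 = 567;  h_75 = 259;  h_76 = 124;  h_77 = 173;  h_78 = 686;  h_79 = 333
  h_80 = 823;  h_81 = 111;  h_82 = 425;  h_83 = 129;  h_84 = 193;  h_85 = 973
  h_86 = 18;  h_87 = 772;  h_88 = 582;  h_89 = 176;  h_90 = 353;  h_91 = 791
  h_92 = 637;  h_93 = 368;  h_94 = 832;  h_95 = 906;  h_96 = 555;  h_97 = 968
  h_98 = 760;  h_99 = 861;  h_100 = 478;  h_101 = 957;  h_102 = 804;  h_103 = 603
  h_104 = 442;  h_105 = 198;  h_106 = 414;  h_107 = 639;  h_108 = 541;  h_109 = 310
  h_110 = 296;  h_111 = 11;  h_112 = 123;  h_113 = 735;  h_114 = 17;  h_115 = 821
  h_116 = 73;  h_117 = 958;  h_118 = 343;  h_119 = 914;  h_120 = 734;  h_121 = 49
  h_122 = 632;  h_123 = 434;  h_124 = 410;  h_125 = 27;  h_126 = 360;  h_127 = 225
  h_128 = 385;  h_129 = 55;  h_130 = 789;  h_131 = 281;  h_132 = 180;  h_133 = 768
  h_134 = 941;  h_135 = 829;  h_136 = 514;  h_137 = 449;  h_138 = 590;  h_139 = 113
  h_140 = 72;  h_141 = 902;  h_142 = 386;  h_143 = 995;  h_144 = 250;  h_145 = 903
  h_146 = 388;  h_147 = 544;  h_148 = 731;  h_149 = 509;  h_150 = 573;  h_151 = 382
  h_152 = 611;  h_153 = 110;  h_154 = 351;  h_155 = 36;  h_156 = 125;  h_157 = 869
  h_158 = 882;  h_159 = 729;  h_160 = 16;  h_161 = 471;  h_162 = 249;  h_163 = 287
  h_164 = 348;  h_165 = 586;  h_166 = 746;  h_167 = 553;  h_168 = 192;  h_169 = 762
  h_170 = 11;  h_171 = 635;  h_172 = 119;  h_173 = 1004;  h_174 = 999;  h_175 = 237
  h_176 = 622;  h_177 = 961
h_178 = 456·961 + 655·622 = 84
h_179 = 456·84 + 655·961 = 810

810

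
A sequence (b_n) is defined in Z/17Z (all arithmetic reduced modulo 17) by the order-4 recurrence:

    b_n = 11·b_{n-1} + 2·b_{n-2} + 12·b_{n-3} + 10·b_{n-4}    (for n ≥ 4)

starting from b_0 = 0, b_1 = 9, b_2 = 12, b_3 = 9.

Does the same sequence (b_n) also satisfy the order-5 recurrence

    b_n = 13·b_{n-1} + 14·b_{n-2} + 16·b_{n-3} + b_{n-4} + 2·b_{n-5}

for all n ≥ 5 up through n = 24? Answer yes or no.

no

Terms b_0..b_24: 0, 9, 12, 9, 10, 5, 14, 0, 1, 8, 9, 8, 8, 3, 14, 13, 15, 15, 15, 12, 16, 3, 2, 0, 13
n=5: candidate gives 15, actual b_5 = 5 ✗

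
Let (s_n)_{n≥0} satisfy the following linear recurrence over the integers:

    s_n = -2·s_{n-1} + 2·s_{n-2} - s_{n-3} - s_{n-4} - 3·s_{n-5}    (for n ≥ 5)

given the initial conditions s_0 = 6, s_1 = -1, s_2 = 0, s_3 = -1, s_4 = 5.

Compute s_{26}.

80181415323

s_5 = -2·5 + 2·-1 + -1·0 + -1·-1 + -3·6 = -29
s_6 = -2·-29 + 2·5 + -1·-1 + -1·0 + -3·-1 = 72
s_7 = -2·72 + 2·-29 + -1·5 + -1·-1 + -3·0 = -206
s_8 = -2·-206 + 2·72 + -1·-29 + -1·5 + -3·-1 = 583
s_9 = -2·583 + 2·-206 + -1·72 + -1·-29 + -3·5 = -1636
s_10 = -2·-1636 + 2·583 + -1·-206 + -1·72 + -3·-29 = 4659
s_11 = -2·4659 + 2·-1636 + -1·583 + -1·-206 + -3·72 = -13183
s_12 = -2·-13183 + 2·4659 + -1·-1636 + -1·583 + -3·-206 = 37355
s_13 = -2·37355 + 2·-13183 + -1·4659 + -1·-1636 + -3·583 = -105848
s_14 = -2·-105848 + 2·37355 + -1·-13183 + -1·4659 + -3·-1636 = 299838
s_15 = -2·299838 + 2·-105848 + -1·37355 + -1·-13183 + -3·4659 = -849521
s_16 = -2·-849521 + 2·299838 + -1·-105848 + -1·37355 + -3·-13183 = 2406760
s_17 = -2·2406760 + 2·-849521 + -1·299838 + -1·-105848 + -3·37355 = -6818617
s_18 = -2·-6818617 + 2·2406760 + -1·-849521 + -1·299838 + -3·-105848 = 19317981
s_19 = -2·19317981 + 2·-6818617 + -1·2406760 + -1·-849521 + -3·299838 = -54729949
s_20 = -2·-54729949 + 2·19317981 + -1·-6818617 + -1·2406760 + -3·-849521 = 155056280
s_21 = -2·155056280 + 2·-54729949 + -1·19317981 + -1·-6818617 + -3·2406760 = -439292102
s_22 = -2·-439292102 + 2·155056280 + -1·-54729949 + -1·19317981 + -3·-6818617 = 1244564583
s_23 = -2·1244564583 + 2·-439292102 + -1·155056280 + -1·-54729949 + -3·19317981 = -3525993644
s_24 = -2·-3525993644 + 2·1244564583 + -1·-439292102 + -1·155056280 + -3·-54729949 = 9989542123
s_25 = -2·9989542123 + 2·-3525993644 + -1·1244564583 + -1·-439292102 + -3·155056280 = -28301512855
s_26 = -2·-28301512855 + 2·9989542123 + -1·-3525993644 + -1·1244564583 + -3·-439292102 = 80181415323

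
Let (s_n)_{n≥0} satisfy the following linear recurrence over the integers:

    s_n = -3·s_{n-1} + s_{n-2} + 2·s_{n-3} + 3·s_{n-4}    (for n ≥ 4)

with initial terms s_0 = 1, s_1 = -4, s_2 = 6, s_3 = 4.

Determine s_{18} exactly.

s_4 = -3·4 + 1·6 + 2·-4 + 3·1 = -11
s_5 = -3·-11 + 1·4 + 2·6 + 3·-4 = 37
s_6 = -3·37 + 1·-11 + 2·4 + 3·6 = -96
s_7 = -3·-96 + 1·37 + 2·-11 + 3·4 = 315
s_8 = -3·315 + 1·-96 + 2·37 + 3·-11 = -1000
s_9 = -3·-1000 + 1·315 + 2·-96 + 3·37 = 3234
s_10 = -3·3234 + 1·-1000 + 2·315 + 3·-96 = -10360
s_11 = -3·-10360 + 1·3234 + 2·-1000 + 3·315 = 33259
s_12 = -3·33259 + 1·-10360 + 2·3234 + 3·-1000 = -106669
s_13 = -3·-106669 + 1·33259 + 2·-10360 + 3·3234 = 342248
s_14 = -3·342248 + 1·-106669 + 2·33259 + 3·-10360 = -1097975
s_15 = -3·-1097975 + 1·342248 + 2·-106669 + 3·33259 = 3522612
s_16 = -3·3522612 + 1·-1097975 + 2·342248 + 3·-106669 = -11301322
s_17 = -3·-11301322 + 1·3522612 + 2·-1097975 + 3·342248 = 36257372
s_18 = -3·36257372 + 1·-11301322 + 2·3522612 + 3·-1097975 = -116322139

-116322139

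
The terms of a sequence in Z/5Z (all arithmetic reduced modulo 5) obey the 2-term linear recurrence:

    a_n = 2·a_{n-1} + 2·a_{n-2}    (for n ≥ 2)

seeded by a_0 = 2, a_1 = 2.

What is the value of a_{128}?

a_2 = 2·2 + 2·2 = 3
a_3 = 2·3 + 2·2 = 0
a_4 = 2·0 + 2·3 = 1
a_5 = 2·1 + 2·0 = 2
a_6 = 2·2 + 2·1 = 1
a_7 = 2·1 + 2·2 = 1
a_8 = 2·1 + 2·1 = 4
a_9 = 2·4 + 2·1 = 0
a_10 = 2·0 + 2·4 = 3
a_11 = 2·3 + 2·0 = 1
a_12 = 2·1 + 2·3 = 3
a_13 = 2·3 + 2·1 = 3
a_14 = 2·3 + 2·3 = 2
a_15 = 2·2 + 2·3 = 0
a_16 = 2·0 + 2·2 = 4
a_17 = 2·4 + 2·0 = 3
a_18 = 2·3 + 2·4 = 4
a_19 = 2·4 + 2·3 = 4
a_20 = 2·4 + 2·4 = 1
a_21 = 2·1 + 2·4 = 0
a_22 = 2·0 + 2·1 = 2
a_23 = 2·2 + 2·0 = 4
a_24 = 2·4 + 2·2 = 2
a_25 = 2·2 + 2·4 = 2
(a_24, a_25) = (2, 2) = (a_0, a_1), so the sequence has period 24.
128 ≡ 8 (mod 24), hence a_128 = a_8 = 4.

4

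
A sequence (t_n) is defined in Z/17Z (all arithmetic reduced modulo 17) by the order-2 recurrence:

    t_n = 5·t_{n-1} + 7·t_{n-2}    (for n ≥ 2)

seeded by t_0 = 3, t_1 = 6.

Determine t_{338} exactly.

0

t_2 = 5·6 + 7·3 = 0
t_3 = 5·0 + 7·6 = 8
t_4 = 5·8 + 7·0 = 6
t_5 = 5·6 + 7·8 = 1
t_6 = 5·1 + 7·6 = 13
t_7 = 5·13 + 7·1 = 4
t_8 = 5·4 + 7·13 = 9
t_9 = 5·9 + 7·4 = 5
t_10 = 5·5 + 7·9 = 3
t_11 = 5·3 + 7·5 = 16
t_12 = 5·16 + 7·3 = 16
t_13 = 5·16 + 7·16 = 5
t_14 = 5·5 + 7·16 = 1
t_15 = 5·1 + 7·5 = 6
t_16 = 5·6 + 7·1 = 3
t_17 = 5·3 + 7·6 = 6
(t_16, t_17) = (3, 6) = (t_0, t_1), so the sequence has period 16.
338 ≡ 2 (mod 16), hence t_338 = t_2 = 0.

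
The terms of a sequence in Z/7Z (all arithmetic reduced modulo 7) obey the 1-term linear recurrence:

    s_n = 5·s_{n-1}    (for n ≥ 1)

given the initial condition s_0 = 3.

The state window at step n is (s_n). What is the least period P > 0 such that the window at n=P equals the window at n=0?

n=0: window = (3)
n=1: window = (1)
n=2: window = (5)
n=3: window = (4)
n=4: window = (6)
n=5: window = (2)
n=6: window = (3)
window at n=6 equals window at n=0 → period = 6

6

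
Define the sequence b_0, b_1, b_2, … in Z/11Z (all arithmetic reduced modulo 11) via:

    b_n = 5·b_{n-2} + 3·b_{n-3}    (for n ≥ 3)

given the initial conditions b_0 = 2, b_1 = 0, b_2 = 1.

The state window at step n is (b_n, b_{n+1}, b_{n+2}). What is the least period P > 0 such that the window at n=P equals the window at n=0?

665

n=0: window = (2, 0, 1)
n=1: window = (0, 1, 6)
n=2: window = (1, 6, 5)
n=3: window = (6, 5, 0)
n=4: window = (5, 0, 10)
n=5: window = (0, 10, 4)
n=6: window = (10, 4, 6)
n=7: window = (4, 6, 6)
n=8: window = (6, 6, 9)
n=9: window = (6, 9, 4)
n=10: window = (9, 4, 8)
n=11: window = (4, 8, 3)
n=12: window = (8, 3, 8)
n=13: window = (3, 8, 6)
n=14: window = (8, 6, 5)
n=15: window = (6, 5, 10)
n=16: window = (5, 10, 10)
n=17: window = (10, 10, 10)
n=18: window = (10, 10, 3)
n=19: window = (10, 3, 3)
n=20: window = (3, 3, 1)
n=21: window = (3, 1, 2)
n=22: window = (1, 2, 3)
n=23: window = (2, 3, 2)
n=24: window = (3, 2, 10)
n=25: window = (2, 10, 8)
n=26: window = (10, 8, 1)
n=27: window = (8, 1, 4)
n=28: window = (1, 4, 7)
n=29: window = (4, 7, 1)
n=30: window = (7, 1, 3)
n=31: window = (1, 3, 4)
n=32: window = (3, 4, 7)
n=33: window = (4, 7, 7)
n=34: window = (7, 7, 3)
n=35: window = (7, 3, 1)
n=36: window = (3, 1, 3)
n=37: window = (1, 3, 3)
n=38: window = (3, 3, 7)
n=39: window = (3, 7, 2)
n=40: window = (7, 2, 0)
…
n=663: window = (5, 8, 2)
n=664: window = (8, 2, 0)
n=665: window = (2, 0, 1)
window at n=665 equals window at n=0 → period = 665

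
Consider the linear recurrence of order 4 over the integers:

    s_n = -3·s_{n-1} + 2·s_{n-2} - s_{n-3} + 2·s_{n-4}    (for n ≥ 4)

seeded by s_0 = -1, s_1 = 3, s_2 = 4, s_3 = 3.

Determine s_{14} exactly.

-2809403

s_4 = -3·3 + 2·4 + -1·3 + 2·-1 = -6
s_5 = -3·-6 + 2·3 + -1·4 + 2·3 = 26
s_6 = -3·26 + 2·-6 + -1·3 + 2·4 = -85
s_7 = -3·-85 + 2·26 + -1·-6 + 2·3 = 319
s_8 = -3·319 + 2·-85 + -1·26 + 2·-6 = -1165
s_9 = -3·-1165 + 2·319 + -1·-85 + 2·26 = 4270
s_10 = -3·4270 + 2·-1165 + -1·319 + 2·-85 = -15629
s_11 = -3·-15629 + 2·4270 + -1·-1165 + 2·319 = 57230
s_12 = -3·57230 + 2·-15629 + -1·4270 + 2·-1165 = -209548
s_13 = -3·-209548 + 2·57230 + -1·-15629 + 2·4270 = 767273
s_14 = -3·767273 + 2·-209548 + -1·57230 + 2·-15629 = -2809403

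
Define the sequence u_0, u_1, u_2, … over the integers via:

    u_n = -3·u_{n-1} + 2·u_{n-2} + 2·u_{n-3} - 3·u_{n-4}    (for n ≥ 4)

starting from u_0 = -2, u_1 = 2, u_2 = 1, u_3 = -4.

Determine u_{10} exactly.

36436

u_4 = -3·-4 + 2·1 + 2·2 + -3·-2 = 24
u_5 = -3·24 + 2·-4 + 2·1 + -3·2 = -84
u_6 = -3·-84 + 2·24 + 2·-4 + -3·1 = 289
u_7 = -3·289 + 2·-84 + 2·24 + -3·-4 = -975
u_8 = -3·-975 + 2·289 + 2·-84 + -3·24 = 3263
u_9 = -3·3263 + 2·-975 + 2·289 + -3·-84 = -10909
u_10 = -3·-10909 + 2·3263 + 2·-975 + -3·289 = 36436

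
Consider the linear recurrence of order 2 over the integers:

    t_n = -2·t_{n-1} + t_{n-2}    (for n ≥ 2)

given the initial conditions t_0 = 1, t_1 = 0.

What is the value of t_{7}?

-70

t_2 = -2·0 + 1·1 = 1
t_3 = -2·1 + 1·0 = -2
t_4 = -2·-2 + 1·1 = 5
t_5 = -2·5 + 1·-2 = -12
t_6 = -2·-12 + 1·5 = 29
t_7 = -2·29 + 1·-12 = -70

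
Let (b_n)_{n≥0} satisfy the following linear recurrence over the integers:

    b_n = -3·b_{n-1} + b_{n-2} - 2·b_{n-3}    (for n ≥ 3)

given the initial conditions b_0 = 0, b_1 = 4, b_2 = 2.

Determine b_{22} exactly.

b_3 = -3·2 + 1·4 + -2·0 = -2
b_4 = -3·-2 + 1·2 + -2·4 = 0
b_5 = -3·0 + 1·-2 + -2·2 = -6
b_6 = -3·-6 + 1·0 + -2·-2 = 22
b_7 = -3·22 + 1·-6 + -2·0 = -72
b_8 = -3·-72 + 1·22 + -2·-6 = 250
b_9 = -3·250 + 1·-72 + -2·22 = -866
b_10 = -3·-866 + 1·250 + -2·-72 = 2992
b_11 = -3·2992 + 1·-866 + -2·250 = -10342
b_12 = -3·-10342 + 1·2992 + -2·-866 = 35750
b_13 = -3·35750 + 1·-10342 + -2·2992 = -123576
b_14 = -3·-123576 + 1·35750 + -2·-10342 = 427162
b_15 = -3·427162 + 1·-123576 + -2·35750 = -1476562
b_16 = -3·-1476562 + 1·427162 + -2·-123576 = 5104000
b_17 = -3·5104000 + 1·-1476562 + -2·427162 = -17642886
b_18 = -3·-17642886 + 1·5104000 + -2·-1476562 = 60985782
b_19 = -3·60985782 + 1·-17642886 + -2·5104000 = -210808232
b_20 = -3·-210808232 + 1·60985782 + -2·-17642886 = 728696250
b_21 = -3·728696250 + 1·-210808232 + -2·60985782 = -2518868546
b_22 = -3·-2518868546 + 1·728696250 + -2·-210808232 = 8706918352

8706918352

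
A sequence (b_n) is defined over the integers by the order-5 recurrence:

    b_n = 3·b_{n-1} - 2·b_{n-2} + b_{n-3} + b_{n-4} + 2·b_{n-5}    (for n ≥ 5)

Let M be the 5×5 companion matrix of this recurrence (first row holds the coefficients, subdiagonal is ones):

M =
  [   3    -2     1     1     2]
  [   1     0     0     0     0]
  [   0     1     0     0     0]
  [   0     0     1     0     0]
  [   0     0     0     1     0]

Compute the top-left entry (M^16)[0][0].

2032586

(M^16)[0][0] is the top entry after applying M 16 times to the unit state (1, 0, 0, 0, 0). Equivalently it is h_{20} for the auxiliary sequence (h_n) obeying the same recurrence with h_4 = 1 and h_i = 0 for 0 ≤ i < 4:
h_5 = 3·1 + -2·0 + 1·0 + 1·0 + 2·0 = 3
h_6 = 3·3 + -2·1 + 1·0 + 1·0 + 2·0 = 7
h_7 = 3·7 + -2·3 + 1·1 + 1·0 + 2·0 = 16
h_8 = 3·16 + -2·7 + 1·3 + 1·1 + 2·0 = 38
h_9 = 3·38 + -2·16 + 1·7 + 1·3 + 2·1 = 94
h_10 = 3·94 + -2·38 + 1·16 + 1·7 + 2·3 = 235
h_11 = 3·235 + -2·94 + 1·38 + 1·16 + 2·7 = 585
h_12 = 3·585 + -2·235 + 1·94 + 1·38 + 2·16 = 1449
h_13 = 3·1449 + -2·585 + 1·235 + 1·94 + 2·38 = 3582
h_14 = 3·3582 + -2·1449 + 1·585 + 1·235 + 2·94 = 8856
h_15 = 3·8856 + -2·3582 + 1·1449 + 1·585 + 2·235 = 21908
h_16 = 3·21908 + -2·8856 + 1·3582 + 1·1449 + 2·585 = 54213
h_17 = 3·54213 + -2·21908 + 1·8856 + 1·3582 + 2·1449 = 134159
h_18 = 3·134159 + -2·54213 + 1·21908 + 1·8856 + 2·3582 = 331979
h_19 = 3·331979 + -2·134159 + 1·54213 + 1·21908 + 2·8856 = 821452
h_20 = 3·821452 + -2·331979 + 1·134159 + 1·54213 + 2·21908 = 2032586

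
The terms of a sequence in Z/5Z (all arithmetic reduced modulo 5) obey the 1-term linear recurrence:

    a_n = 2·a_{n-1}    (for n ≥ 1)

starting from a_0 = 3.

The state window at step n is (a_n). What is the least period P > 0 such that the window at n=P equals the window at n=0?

4

n=0: window = (3)
n=1: window = (1)
n=2: window = (2)
n=3: window = (4)
n=4: window = (3)
window at n=4 equals window at n=0 → period = 4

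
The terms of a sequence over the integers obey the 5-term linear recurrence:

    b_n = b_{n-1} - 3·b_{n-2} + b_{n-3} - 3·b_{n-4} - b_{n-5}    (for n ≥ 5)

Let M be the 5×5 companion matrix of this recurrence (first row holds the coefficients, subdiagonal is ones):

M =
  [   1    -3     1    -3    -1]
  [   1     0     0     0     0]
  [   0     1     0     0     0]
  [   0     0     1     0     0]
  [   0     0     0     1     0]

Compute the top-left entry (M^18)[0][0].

(M^18)[0][0] is the top entry after applying M 18 times to the unit state (1, 0, 0, 0, 0). Equivalently it is h_{22} for the auxiliary sequence (h_n) obeying the same recurrence with h_4 = 1 and h_i = 0 for 0 ≤ i < 4:
h_5 = 1·1 + -3·0 + 1·0 + -3·0 + -1·0 = 1
h_6 = 1·1 + -3·1 + 1·0 + -3·0 + -1·0 = -2
h_7 = 1·-2 + -3·1 + 1·1 + -3·0 + -1·0 = -4
h_8 = 1·-4 + -3·-2 + 1·1 + -3·1 + -1·0 = 0
h_9 = 1·0 + -3·-4 + 1·-2 + -3·1 + -1·1 = 6
h_10 = 1·6 + -3·0 + 1·-4 + -3·-2 + -1·1 = 7
h_11 = 1·7 + -3·6 + 1·0 + -3·-4 + -1·-2 = 3
h_12 = 1·3 + -3·7 + 1·6 + -3·0 + -1·-4 = -8
h_13 = 1·-8 + -3·3 + 1·7 + -3·6 + -1·0 = -28
h_14 = 1·-28 + -3·-8 + 1·3 + -3·7 + -1·6 = -28
h_15 = 1·-28 + -3·-28 + 1·-8 + -3·3 + -1·7 = 32
h_16 = 1·32 + -3·-28 + 1·-28 + -3·-8 + -1·3 = 109
h_17 = 1·109 + -3·32 + 1·-28 + -3·-28 + -1·-8 = 77
h_18 = 1·77 + -3·109 + 1·32 + -3·-28 + -1·-28 = -106
h_19 = 1·-106 + -3·77 + 1·109 + -3·32 + -1·-28 = -296
h_20 = 1·-296 + -3·-106 + 1·77 + -3·109 + -1·32 = -260
h_21 = 1·-260 + -3·-296 + 1·-106 + -3·77 + -1·109 = 182
h_22 = 1·182 + -3·-260 + 1·-296 + -3·-106 + -1·77 = 907

907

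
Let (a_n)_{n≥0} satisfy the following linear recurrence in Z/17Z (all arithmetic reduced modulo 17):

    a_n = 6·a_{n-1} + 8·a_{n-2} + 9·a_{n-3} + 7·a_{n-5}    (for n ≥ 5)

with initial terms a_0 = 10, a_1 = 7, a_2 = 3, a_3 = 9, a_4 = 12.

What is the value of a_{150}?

a_5 = 6·12 + 8·9 + 9·3 + 0·7 + 7·10 = 3
a_6 = 6·3 + 8·12 + 9·9 + 0·3 + 7·7 = 6
a_7 = 6·6 + 8·3 + 9·12 + 0·9 + 7·3 = 2
a_8 = 6·2 + 8·6 + 9·3 + 0·12 + 7·9 = 14
a_9 = 6·14 + 8·2 + 9·6 + 0·3 + 7·12 = 0
a_10 = 6·0 + 8·14 + 9·2 + 0·6 + 7·3 = 15
Continuing the recurrence:
  a_11 = 3;  a_12 = 16;  a_13 = 13;  a_14 = 12;  a_15 = 0;  a_16 = 13
  a_17 = 9;  a_18 = 11;  a_19 = 16;  a_20 = 10;  a_21 = 4;  a_22 = 5
  a_23 = 8;  a_24 = 15;  a_25 = 14;  a_26 = 15;  a_27 = 15;  a_28 = 1
  a_29 = 9;  a_30 = 6;  a_31 = 1;  a_32 = 2;  a_33 = 13;  a_34 = 13
  a_35 = 4;  a_36 = 14;  a_37 = 9;  a_38 = 4;  a_39 = 7;  a_40 = 13
  a_41 = 13;  a_42 = 2;  a_43 = 6;  a_44 = 14;  a_45 = 3;  a_46 = 3
  a_47 = 12;  a_48 = 12;  a_49 = 4;  a_50 = 11;  a_51 = 6;  a_52 = 6
  a_53 = 12;  a_54 = 15;  a_55 = 11;  a_56 = 13;  a_57 = 3;  a_58 = 16
  a_59 = 2;  a_60 = 6;  a_61 = 15;  a_62 = 7;  a_63 = 5;  a_64 = 14
  a_65 = 8;  a_66 = 4;  a_67 = 8;  a_68 = 0;  a_69 = 11;  a_70 = 7
  a_71 = 5;  a_72 = 3;  a_73 = 2;  a_74 = 5;  a_75 = 3;  a_76 = 9
  a_77 = 8;  a_78 = 8;  a_79 = 7;  a_80 = 12;  a_81 = 8;  a_82 = 8
  a_83 = 4;  a_84 = 5;  a_85 = 14;  a_86 = 12;  a_87 = 13;  a_88 = 5
  a_89 = 5;  a_90 = 13;  a_91 = 9;  a_92 = 5;  a_93 = 16;  a_94 = 14
  a_95 = 8;  a_96 = 10;  a_97 = 13;  a_98 = 2;  a_99 = 15;  a_100 = 7
  a_101 = 12;  a_102 = 14;  a_103 = 2;  a_104 = 14;  a_105 = 3;  a_106 = 11
  a_107 = 8;  a_108 = 7;  a_109 = 14;  a_110 = 12;  a_111 = 1;  a_112 = 12
  a_113 = 16;  a_114 = 10;  a_115 = 6;  a_116 = 12;  a_117 = 5;  a_118 = 3
  a_119 = 15;  a_120 = 14;  a_121 = 9;  a_122 = 13;  a_123 = 8;  a_124 = 15
  a_125 = 12;  a_126 = 4;  a_127 = 6;  a_128 = 11;  a_129 = 0;  a_130 = 5
  a_131 = 4;  a_132 = 4;  a_133 = 8;  a_134 = 14;  a_135 = 15;  a_136 = 13
  a_137 = 12;  a_138 = 10;  a_139 = 14;  a_140 = 3;  a_141 = 5;  a_142 = 9
  a_143 = 4;  a_144 = 1;  a_145 = 4;  a_146 = 1;  a_147 = 8;  a_148 = 1
a_149 = 6·1 + 8·8 + 9·1 + 0·4 + 7·1 = 1
a_150 = 6·1 + 8·1 + 9·8 + 0·1 + 7·4 = 12

12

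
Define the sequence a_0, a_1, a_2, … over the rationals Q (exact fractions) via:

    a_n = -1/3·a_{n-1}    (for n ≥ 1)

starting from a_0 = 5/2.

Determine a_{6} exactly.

5/1458

a_1 = -1/3·5/2 = -5/6
a_2 = -1/3·-5/6 = 5/18
a_3 = -1/3·5/18 = -5/54
a_4 = -1/3·-5/54 = 5/162
a_5 = -1/3·5/162 = -5/486
a_6 = -1/3·-5/486 = 5/1458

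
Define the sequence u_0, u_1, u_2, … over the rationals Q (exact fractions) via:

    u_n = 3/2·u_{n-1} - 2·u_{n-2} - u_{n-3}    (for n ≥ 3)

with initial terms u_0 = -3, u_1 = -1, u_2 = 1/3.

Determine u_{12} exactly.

-582761/3072

u_3 = 3/2·1/3 + -2·-1 + -1·-3 = 11/2
u_4 = 3/2·11/2 + -2·1/3 + -1·-1 = 103/12
u_5 = 3/2·103/12 + -2·11/2 + -1·1/3 = 37/24
u_6 = 3/2·37/24 + -2·103/12 + -1·11/2 = -977/48
u_7 = 3/2·-977/48 + -2·37/24 + -1·103/12 = -4051/96
u_8 = 3/2·-4051/96 + -2·-977/48 + -1·37/24 = -4633/192
u_9 = 3/2·-4633/192 + -2·-4051/96 + -1·-977/48 = 8775/128
u_10 = 3/2·8775/128 + -2·-4633/192 + -1·-4051/96 = 148447/768
u_11 = 3/2·148447/768 + -2·8775/128 + -1·-4633/192 = 271805/1536
u_12 = 3/2·271805/1536 + -2·148447/768 + -1·8775/128 = -582761/3072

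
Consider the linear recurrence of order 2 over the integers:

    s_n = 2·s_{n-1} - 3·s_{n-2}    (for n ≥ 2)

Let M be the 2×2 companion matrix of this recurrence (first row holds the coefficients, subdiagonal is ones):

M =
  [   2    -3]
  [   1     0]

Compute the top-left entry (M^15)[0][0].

(M^15)[0][0] is the top entry after applying M 15 times to the unit state (1, 0). Equivalently it is h_{16} for the auxiliary sequence (h_n) obeying the same recurrence with h_1 = 1 and h_i = 0 for 0 ≤ i < 1:
h_2 = 2·1 + -3·0 = 2
h_3 = 2·2 + -3·1 = 1
h_4 = 2·1 + -3·2 = -4
h_5 = 2·-4 + -3·1 = -11
h_6 = 2·-11 + -3·-4 = -10
h_7 = 2·-10 + -3·-11 = 13
h_8 = 2·13 + -3·-10 = 56
h_9 = 2·56 + -3·13 = 73
h_10 = 2·73 + -3·56 = -22
h_11 = 2·-22 + -3·73 = -263
h_12 = 2·-263 + -3·-22 = -460
h_13 = 2·-460 + -3·-263 = -131
h_14 = 2·-131 + -3·-460 = 1118
h_15 = 2·1118 + -3·-131 = 2629
h_16 = 2·2629 + -3·1118 = 1904

1904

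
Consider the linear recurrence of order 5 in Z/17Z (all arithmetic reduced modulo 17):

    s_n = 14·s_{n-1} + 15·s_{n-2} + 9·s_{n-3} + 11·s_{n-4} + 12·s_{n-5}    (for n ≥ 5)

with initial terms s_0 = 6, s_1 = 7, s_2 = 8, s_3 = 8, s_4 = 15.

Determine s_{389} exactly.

5

s_5 = 14·15 + 15·8 + 9·8 + 11·7 + 12·6 = 7
s_6 = 14·7 + 15·15 + 9·8 + 11·8 + 12·7 = 6
s_7 = 14·6 + 15·7 + 9·15 + 11·8 + 12·8 = 15
s_8 = 14·15 + 15·6 + 9·7 + 11·15 + 12·8 = 12
s_9 = 14·12 + 15·15 + 9·6 + 11·7 + 12·15 = 7
s_10 = 14·7 + 15·12 + 9·15 + 11·6 + 12·7 = 2
Continuing the recurrence:
  s_11 = 2;  s_12 = 8;  s_13 = 7;  s_14 = 2;  s_15 = 13;  s_16 = 13
  s_17 = 7;  s_18 = 6;  s_19 = 14;  s_20 = 2;  s_21 = 15;  s_22 = 6
  s_23 = 9;  s_24 = 14;  s_25 = 13;  s_26 = 5;  s_27 = 1;  s_28 = 9
  s_29 = 4;  s_30 = 3;  s_31 = 16;  s_32 = 8;  s_33 = 4;  s_34 = 10
  s_35 = 8;  s_36 = 0;  s_37 = 10;  s_38 = 13;  s_39 = 13;  s_40 = 2
  s_41 = 8;  s_42 = 12;  s_43 = 10;  s_44 = 9;  s_45 = 3;  s_46 = 2
  s_47 = 0;  s_48 = 4;  s_49 = 11;  s_50 = 0;  s_51 = 4;  s_52 = 12
  s_53 = 6;  s_54 = 7;  s_55 = 0;  s_56 = 16;  s_57 = 4;  s_58 = 3
  s_59 = 7;  s_60 = 15;  s_61 = 0;  s_62 = 12;  s_63 = 8;  s_64 = 14
  s_65 = 9;  s_66 = 13;  s_67 = 12;  s_68 = 14;  s_69 = 12;  s_70 = 6
  s_71 = 15;  s_72 = 9;  s_73 = 8;  s_74 = 14;  s_75 = 5;  s_76 = 2
  s_77 = 0;  s_78 = 2;  s_79 = 14;  s_80 = 2;  s_81 = 8;  s_82 = 1
  s_83 = 7;  s_84 = 1;  s_85 = 2;  s_86 = 9;  s_87 = 16;  s_88 = 13
  s_89 = 10;  s_90 = 7;  s_91 = 3;  s_92 = 11;  s_93 = 1;  s_94 = 12
  s_95 = 8;  s_96 = 16;  s_97 = 0;  s_98 = 14;  s_99 = 11;  s_100 = 7
  s_101 = 3;  s_102 = 9;  s_103 = 13;  s_104 = 9;  s_105 = 9;  s_106 = 3
  s_107 = 16;  s_108 = 10;  s_109 = 2;  s_110 = 4;  s_111 = 14;  s_112 = 15
  s_113 = 3;  s_114 = 2;  s_115 = 2;  s_116 = 10;  s_117 = 10;  s_118 = 9
  s_119 = 4;  s_120 = 7;  s_121 = 10;  s_122 = 7;  s_123 = 4;  s_124 = 2
  s_125 = 5;  s_126 = 10;  s_127 = 4;  s_128 = 15;  s_129 = 14;  s_130 = 15
  s_131 = 5;  s_132 = 5;  s_133 = 2;  s_134 = 5;  s_135 = 6;  s_136 = 3
  s_137 = 4;  s_138 = 13;  s_139 = 4;  s_140 = 1;  s_141 = 16;  s_142 = 7
  s_143 = 3;  s_144 = 10;  s_145 = 11;  s_146 = 5;  s_147 = 0;  s_148 = 14
  s_149 = 6;  s_150 = 5;  s_151 = 6;  s_152 = 10;  s_153 = 16;  s_154 = 11
  s_155 = 15;  s_156 = 4;  s_157 = 13;  s_158 = 10;  s_159 = 5;  s_160 = 0
  s_161 = 16;  s_162 = 8;  s_163 = 0;  s_164 = 1;  s_165 = 7;  s_166 = 2
  s_167 = 0;  s_168 = 2;  s_169 = 16;  s_170 = 3;  s_171 = 1;  s_172 = 4
  s_173 = 9;  s_174 = 12;  s_175 = 12;  s_176 = 9;  s_177 = 0;  s_178 = 7
  s_179 = 13;  s_180 = 3;  s_181 = 0;  s_182 = 1;  s_183 = 13;  s_184 = 12
  s_185 = 0;  s_186 = 2;  s_187 = 2;  s_188 = 6;  s_189 = 4;  s_190 = 16
  s_191 = 10;  s_192 = 13;  s_193 = 14;  s_194 = 8;  s_195 = 10;  s_196 = 3
  s_197 = 13;  s_198 = 12;  s_199 = 1;  s_200 = 5;  s_201 = 15;  s_202 = 4
  s_203 = 5;  s_204 = 9;  s_205 = 3;  s_206 = 4;  s_207 = 13;  s_208 = 3
  s_209 = 6;  s_210 = 3;  s_211 = 10;  s_212 = 3;  s_213 = 15;  s_214 = 8
  s_215 = 0;  s_216 = 0;  s_217 = 1;  s_218 = 10;  s_219 = 13;  s_220 = 1
  s_221 = 4;  s_222 = 4;  s_223 = 14;  s_224 = 0;  s_225 = 13;  s_226 = 9
  s_227 = 13;  s_228 = 7;  s_229 = 7;  s_230 = 14;  s_231 = 3;  s_232 = 4
  s_233 = 14;  s_234 = 11;  s_235 = 6;  s_236 = 13;  s_237 = 12;  s_238 = 9
  s_239 = 9;  s_240 = 6;  s_241 = 10;  s_242 = 10;  s_243 = 7;  s_244 = 2
  s_245 = 14;  s_246 = 9;  s_247 = 7;  s_248 = 6;  s_249 = 6;  s_250 = 11
  s_251 = 7;  s_252 = 8;  s_253 = 12;  s_254 = 0;  s_255 = 2;  s_256 = 2
  s_257 = 14;  s_258 = 14;  s_259 = 4;  s_260 = 13;  s_261 = 2;  s_262 = 3
  s_263 = 10;  s_264 = 3;  s_265 = 6;  s_266 = 4;  s_267 = 13;  s_268 = 7
  s_269 = 6;  s_270 = 14;  s_271 = 13;  s_272 = 16;  s_273 = 15;  s_274 = 11
  s_275 = 1;  s_276 = 0;  s_277 = 12;  s_278 = 2;  s_279 = 11;  s_280 = 15
  s_281 = 15;  s_282 = 3;  s_283 = 3;  s_284 = 9;  s_285 = 16;  s_286 = 4
  s_287 = 4;  s_288 = 4;  s_289 = 11;  s_290 = 10;  s_291 = 8;  s_292 = 11
  s_293 = 6;  s_294 = 2;  s_295 = 0;  s_296 = 12;  s_297 = 10;  s_298 = 6
  s_299 = 9;  s_300 = 13;  s_301 = 13;  s_302 = 15;  s_303 = 13;  s_304 = 10
  s_305 = 4;  s_306 = 15;  s_307 = 3;  s_308 = 8;  s_309 = 14;  s_310 = 12
  s_311 = 0;  s_312 = 5;  s_313 = 3;  s_314 = 9;  s_315 = 3;  s_316 = 4
  s_317 = 3;  s_318 = 9;  s_319 = 8;  s_320 = 14;  s_321 = 2;  s_322 = 3
  s_323 = 3;  s_324 = 15;  s_325 = 13;  s_326 = 15;  s_327 = 14;  s_328 = 8
  s_329 = 15;  s_330 = 12;  s_331 = 0;  s_332 = 10;  s_333 = 16;  s_334 = 6
  s_335 = 14;  s_336 = 13;  s_337 = 11;  s_338 = 2;  s_339 = 9;  s_340 = 5
  s_341 = 7;  s_342 = 0;  s_343 = 1;  s_344 = 2;  s_345 = 10;  s_346 = 8
  s_347 = 2;  s_348 = 0;  s_349 = 15;  s_350 = 11;  s_351 = 4;  s_352 = 6
  s_353 = 0;  s_354 = 2;  s_355 = 3;  s_356 = 16;  s_357 = 2;  s_358 = 11
  s_359 = 11;  s_360 = 5;  s_361 = 4;  s_362 = 1;  s_363 = 15;  s_364 = 6
  s_365 = 14;  s_366 = 4;  s_367 = 4;  s_368 = 12;  s_369 = 14;  s_370 = 12
  s_371 = 0;  s_372 = 10;  s_373 = 2;  s_374 = 2;  s_375 = 3;  s_376 = 13
  s_377 = 13;  s_378 = 8;  s_379 = 5;  s_380 = 10;  s_381 = 8;  s_382 = 7
  s_383 = 0;  s_384 = 7;  s_385 = 12;  s_386 = 4;  s_387 = 9
s_388 = 14·9 + 15·4 + 9·12 + 11·7 + 12·0 = 14
s_389 = 14·14 + 15·9 + 9·4 + 11·12 + 12·7 = 5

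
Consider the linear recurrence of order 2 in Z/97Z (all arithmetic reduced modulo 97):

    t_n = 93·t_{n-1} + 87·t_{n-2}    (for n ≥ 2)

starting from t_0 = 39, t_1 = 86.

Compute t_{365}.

t_2 = 93·86 + 87·39 = 42
t_3 = 93·42 + 87·86 = 39
t_4 = 93·39 + 87·42 = 6
t_5 = 93·6 + 87·39 = 71
t_6 = 93·71 + 87·6 = 44
t_7 = 93·44 + 87·71 = 84
t_8 = 93·84 + 87·44 = 0
t_9 = 93·0 + 87·84 = 33
t_10 = 93·33 + 87·0 = 62
t_11 = 93·62 + 87·33 = 4
t_12 = 93·4 + 87·62 = 43
t_13 = 93·43 + 87·4 = 79
t_14 = 93·79 + 87·43 = 30
t_15 = 93·30 + 87·79 = 60
t_16 = 93·60 + 87·30 = 42
t_17 = 93·42 + 87·60 = 8
t_18 = 93·8 + 87·42 = 33
t_19 = 93·33 + 87·8 = 79
t_20 = 93·79 + 87·33 = 33
t_21 = 93·33 + 87·79 = 48
t_22 = 93·48 + 87·33 = 60
t_23 = 93·60 + 87·48 = 56
t_24 = 93·56 + 87·60 = 49
t_25 = 93·49 + 87·56 = 20
t_26 = 93·20 + 87·49 = 12
t_27 = 93·12 + 87·20 = 43
t_28 = 93·43 + 87·12 = 96
t_29 = 93·96 + 87·43 = 59
t_30 = 93·59 + 87·96 = 65
t_31 = 93·65 + 87·59 = 23
t_32 = 93·23 + 87·65 = 34
t_33 = 93·34 + 87·23 = 22
t_34 = 93·22 + 87·34 = 57
t_35 = 93·57 + 87·22 = 37
t_36 = 93·37 + 87·57 = 58
t_37 = 93·58 + 87·37 = 77
t_38 = 93·77 + 87·58 = 82
t_39 = 93·82 + 87·77 = 66
t_40 = 93·66 + 87·82 = 80
t_41 = 93·80 + 87·66 = 87
t_42 = 93·87 + 87·80 = 16
t_43 = 93·16 + 87·87 = 36
t_44 = 93·36 + 87·16 = 84
t_45 = 93·84 + 87·36 = 80
t_46 = 93·80 + 87·84 = 4
t_47 = 93·4 + 87·80 = 57
t_48 = 93·57 + 87·4 = 23
t_49 = 93·23 + 87·57 = 17
t_50 = 93·17 + 87·23 = 90
t_51 = 93·90 + 87·17 = 52
t_52 = 93·52 + 87·90 = 56
t_53 = 93·56 + 87·52 = 32
t_54 = 93·32 + 87·56 = 88
t_55 = 93·88 + 87·32 = 7
t_56 = 93·7 + 87·88 = 62
t_57 = 93·62 + 87·7 = 70
t_58 = 93·70 + 87·62 = 70
t_59 = 93·70 + 87·70 = 87
t_60 = 93·87 + 87·70 = 19
t_61 = 93·19 + 87·87 = 24
t_62 = 93·24 + 87·19 = 5
t_63 = 93·5 + 87·24 = 31
t_64 = 93·31 + 87·5 = 20
t_65 = 93·20 + 87·31 = 95
t_66 = 93·95 + 87·20 = 2
t_67 = 93·2 + 87·95 = 12
t_68 = 93·12 + 87·2 = 29
t_69 = 93·29 + 87·12 = 55
t_70 = 93·55 + 87·29 = 72
t_71 = 93·72 + 87·55 = 35
t_72 = 93·35 + 87·72 = 13
t_73 = 93·13 + 87·35 = 83
t_74 = 93·83 + 87·13 = 23
t_75 = 93·23 + 87·83 = 48
t_76 = 93·48 + 87·23 = 63
t_77 = 93·63 + 87·48 = 44
t_78 = 93·44 + 87·63 = 67
t_79 = 93·67 + 87·44 = 68
t_80 = 93·68 + 87·67 = 28
t_81 = 93·28 + 87·68 = 81
t_82 = 93·81 + 87·28 = 75
t_83 = 93·75 + 87·81 = 54
t_84 = 93·54 + 87·75 = 4
t_85 = 93·4 + 87·54 = 26
t_86 = 93·26 + 87·4 = 50
t_87 = 93·50 + 87·26 = 25
t_88 = 93·25 + 87·50 = 79
t_89 = 93·79 + 87·25 = 16
t_90 = 93·16 + 87·79 = 19
t_91 = 93·19 + 87·16 = 55
t_92 = 93·55 + 87·19 = 75
t_93 = 93·75 + 87·55 = 23
t_94 = 93·23 + 87·75 = 31
t_95 = 93·31 + 87·23 = 34
t_96 = 93·34 + 87·31 = 39
t_97 = 93·39 + 87·34 = 86
(t_96, t_97) = (39, 86) = (t_0, t_1), so the sequence has period 96.
365 ≡ 77 (mod 96), hence t_365 = t_77 = 44.

44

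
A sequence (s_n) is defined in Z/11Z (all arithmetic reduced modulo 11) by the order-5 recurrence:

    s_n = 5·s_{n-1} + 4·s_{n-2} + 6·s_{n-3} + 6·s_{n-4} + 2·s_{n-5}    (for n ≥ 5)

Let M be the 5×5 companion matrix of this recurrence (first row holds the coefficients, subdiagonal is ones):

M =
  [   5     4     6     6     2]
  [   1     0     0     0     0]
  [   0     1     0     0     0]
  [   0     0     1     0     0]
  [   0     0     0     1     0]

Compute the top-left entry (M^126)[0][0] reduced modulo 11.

9

(M^126)[0][0] is the top entry after applying M 126 times to the unit state (1, 0, 0, 0, 0). Equivalently it is h_{130} for the auxiliary sequence (h_n) obeying the same recurrence with h_4 = 1 and h_i = 0 for 0 ≤ i < 4:
h_5 = 5·1 + 4·0 + 6·0 + 6·0 + 2·0 = 5
h_6 = 5·5 + 4·1 + 6·0 + 6·0 + 2·0 = 7
h_7 = 5·7 + 4·5 + 6·1 + 6·0 + 2·0 = 6
h_8 = 5·6 + 4·7 + 6·5 + 6·1 + 2·0 = 6
h_9 = 5·6 + 4·6 + 6·7 + 6·5 + 2·1 = 7
h_10 = 5·7 + 4·6 + 6·6 + 6·7 + 2·5 = 4
Continuing the recurrence:
  h_11 = 2;  h_12 = 6;  h_13 = 6;  h_14 = 5;  h_15 = 6;  h_16 = 5
  h_17 = 6;  h_18 = 7;  h_19 = 3;  h_20 = 0;  h_21 = 1;  h_22 = 0
  h_23 = 3;  h_24 = 5;  h_25 = 10;  h_26 = 2;  h_27 = 10;  h_28 = 0
  h_29 = 1;  h_30 = 9;  h_31 = 3;  h_32 = 0;  h_33 = 6;  h_34 = 5
  h_35 = 8;  h_36 = 3;  h_37 = 3;  h_38 = 7;  h_39 = 2;  h_40 = 2
  h_41 = 7;  h_42 = 4;  h_43 = 9;  h_44 = 9;  h_45 = 8;  h_46 = 3
  h_47 = 9;  h_48 = 1;  h_49 = 4;  h_50 = 2;  h_51 = 4;  h_52 = 10
  h_53 = 5;  h_54 = 10;  h_55 = 4;  h_56 = 4;  h_57 = 3;  h_58 = 4
  h_59 = 1;  h_60 = 5;  h_61 = 2;  h_62 = 0;  h_63 = 8;  h_64 = 7
  h_65 = 1;  h_66 = 8;  h_67 = 2;  h_68 = 7;  h_69 = 1;  h_70 = 7
  h_71 = 10;  h_72 = 9;  h_73 = 4;  h_74 = 6;  h_75 = 9;  h_76 = 2
  h_77 = 3;  h_78 = 0;  h_79 = 2;  h_80 = 3;  h_81 = 1;  h_82 = 2
  h_83 = 0;  h_84 = 3;  h_85 = 6;  h_86 = 1;  h_87 = 7;  h_88 = 5
  h_89 = 2;  h_90 = 2;  h_91 = 4;  h_92 = 7;  h_93 = 8;  h_94 = 9
  h_95 = 4;  h_96 = 0;  h_97 = 0;  h_98 = 6;  h_99 = 6;  h_100 = 7
  h_101 = 7;  h_102 = 3;  h_103 = 1;  h_104 = 3;  h_105 = 5;  h_106 = 9
  h_107 = 7;  h_108 = 0;  h_109 = 8;  h_110 = 3;  h_111 = 8;  h_112 = 4
  h_113 = 8;  h_114 = 6;  h_115 = 8;  h_116 = 9;  h_117 = 4;  h_118 = 2
  h_119 = 8;  h_120 = 10;  h_121 = 4;  h_122 = 7;  h_123 = 9;  h_124 = 8
  h_125 = 8;  h_126 = 0;  h_127 = 5;  h_128 = 7
h_129 = 5·7 + 4·5 + 6·0 + 6·8 + 2·8 = 9
h_130 = 5·9 + 4·7 + 6·5 + 6·0 + 2·8 = 9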